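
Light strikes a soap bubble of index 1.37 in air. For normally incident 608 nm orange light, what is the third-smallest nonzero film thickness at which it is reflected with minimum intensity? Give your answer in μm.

Top surface (1.0 → 1.37): reflection off a higher-index medium gives a half-wave phase shift.
Bottom surface (1.37 → 1.0): reflection off a lower-index medium gives no phase shift.
Net: one phase inversion between the two reflected rays.
For dark reflection here: 2 n t = m λ.
The third-smallest nonzero thickness corresponds to m = 3: t = m λ / (2 n) = 3.00 × 608 / (2 × 1.37) = 666 nm.

0.666 μm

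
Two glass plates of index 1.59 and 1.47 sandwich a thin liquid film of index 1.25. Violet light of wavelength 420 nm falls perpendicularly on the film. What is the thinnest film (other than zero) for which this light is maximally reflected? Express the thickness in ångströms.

Top surface (1.59 → 1.25): reflection off a lower-index medium gives no phase shift.
At the lower boundary (n = 1.25 to n = 1.47) the reflected ray undergoes a half-wave phase shift.
Exactly one π shift → a net half-wave offset.
For strong reflection here: 2 n t = (m + ½) λ.
Minimum at m = 0: t = λ / (4 n) = 420 / (4 × 1.25) = 84.0 nm.

840 Å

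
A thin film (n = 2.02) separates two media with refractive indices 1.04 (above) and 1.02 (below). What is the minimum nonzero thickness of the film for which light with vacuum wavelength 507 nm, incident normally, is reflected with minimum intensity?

125 nm

Top surface (1.04 → 2.02): reflection off a higher-index medium gives a half-wave phase shift.
Bottom surface (2.02 → 1.02): reflection off a lower-index medium gives no phase shift.
The two reflections differ by half a wavelength.
With one net inversion, destructive interference in reflection requires 2 n t = m λ.
Minimum nonzero at m = 1: t = λ / (2 n) = 507 / (2 × 2.02) = 125 nm.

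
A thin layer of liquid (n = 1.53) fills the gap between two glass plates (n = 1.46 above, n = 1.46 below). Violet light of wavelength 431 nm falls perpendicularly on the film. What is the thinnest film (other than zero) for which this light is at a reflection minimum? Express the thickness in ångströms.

1408 Å

Ray reflecting at the top interface goes from n = 1.46 toward n = 1.53: a half-wave phase shift.
Bottom surface (1.53 → 1.46): reflection off a lower-index medium gives no phase shift.
Exactly one π shift → a net half-wave offset.
For minimum reflection here: 2 n t = m λ.
Minimum nonzero at m = 1: t = λ / (2 n) = 431 / (2 × 1.53) = 141 nm.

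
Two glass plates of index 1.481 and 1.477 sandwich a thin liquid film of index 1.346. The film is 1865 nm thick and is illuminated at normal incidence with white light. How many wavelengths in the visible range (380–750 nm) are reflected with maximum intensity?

6

Top surface (1.481 → 1.346): reflection off a lower-index medium gives no phase shift.
At the lower boundary (n = 1.346 to n = 1.477) the reflected ray undergoes a half-wave phase shift.
Net: one phase inversion between the two reflected rays.
For bright reflection here: 2 n t = (m + ½) λ.
λ = 2 n t / (m + ½) = 5021 / (m + ½) nm.
m=6: 772 nm (IR); m=7: 669 nm (visible); m=8: 591 nm (visible); m=9: 528 nm (visible); m=10: 478 nm (visible); m=11: 437 nm (visible); m=12: 402 nm (visible); m=13: 372 nm (UV).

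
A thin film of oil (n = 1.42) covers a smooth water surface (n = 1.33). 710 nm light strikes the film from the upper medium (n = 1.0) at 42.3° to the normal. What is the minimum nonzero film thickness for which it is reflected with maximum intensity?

Ray reflecting at the top interface goes from n = 1.0 toward n = 1.42: a half-wave phase shift.
At the lower boundary (n = 1.42 to n = 1.33) the reflected ray undergoes no phase shift.
Exactly one π shift → a net half-wave offset.
So the condition for constructive reflection is 2 n t cos θ_r = (m + ½) λ.
Snell's law: 1.0 sin 42.3° = 1.42 sin θ_r → sin θ_r = 0.474, cos θ_r = 0.881.
Minimum at m = 0: t = λ / (4 n cos θ_r) = 710 / (4 × 1.42 × 0.881) = 142 nm.

142 nm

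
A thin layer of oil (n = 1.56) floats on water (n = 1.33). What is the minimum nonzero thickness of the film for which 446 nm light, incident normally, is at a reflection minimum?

143 nm

Top surface (1.0 → 1.56): reflection off a higher-index medium gives a half-wave phase shift.
At the lower boundary (n = 1.56 to n = 1.33) the reflected ray undergoes no phase shift.
The two reflections differ by half a wavelength.
With one net inversion, destructive interference in reflection requires 2 n t = m λ.
Minimum nonzero at m = 1: t = λ / (2 n) = 446 / (2 × 1.56) = 143 nm.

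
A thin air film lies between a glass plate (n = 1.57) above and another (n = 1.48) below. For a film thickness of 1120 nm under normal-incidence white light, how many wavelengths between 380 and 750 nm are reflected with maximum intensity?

Ray reflecting at the top interface goes from n = 1.57 toward n = 1.0: no phase shift.
Ray reflecting at the bottom interface goes from n = 1.0 toward n = 1.48: a half-wave phase shift.
Exactly one π shift → a net half-wave offset.
For bright reflection here: 2 n t = (m + ½) λ.
λ = 2 n t / (m + ½) = 2240 / (m + ½) nm.
m=2: 896 nm (IR); m=3: 640 nm (visible); m=4: 498 nm (visible); m=5: 407 nm (visible); m=6: 345 nm (UV).

3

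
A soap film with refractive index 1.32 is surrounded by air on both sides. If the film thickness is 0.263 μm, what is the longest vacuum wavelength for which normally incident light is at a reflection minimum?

At the upper boundary (n = 1.0 to n = 1.32) the reflected ray undergoes a half-wave phase shift.
At the lower boundary (n = 1.32 to n = 1.0) the reflected ray undergoes no phase shift.
The two reflections differ by half a wavelength.
So the condition for destructive reflection is 2 n t = m λ.
λ = 2 n t / m. The longest wavelength is m = 1: λ = 2 × 1.32 × 263 / 1.00 = 694 nm.

694 nm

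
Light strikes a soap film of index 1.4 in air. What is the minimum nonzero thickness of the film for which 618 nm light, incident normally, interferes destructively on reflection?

At the upper boundary (n = 1.0 to n = 1.4) the reflected ray undergoes a half-wave phase shift.
Bottom surface (1.4 → 1.0): reflection off a lower-index medium gives no phase shift.
Exactly one π shift → a net half-wave offset.
For weak reflection here: 2 n t = m λ.
Minimum nonzero at m = 1: t = λ / (2 n) = 618 / (2 × 1.4) = 221 nm.

221 nm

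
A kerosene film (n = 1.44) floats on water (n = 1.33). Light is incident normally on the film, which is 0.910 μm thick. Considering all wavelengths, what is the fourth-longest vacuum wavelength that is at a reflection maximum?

749 nm

Top surface (1.0 → 1.44): reflection off a higher-index medium gives a half-wave phase shift.
Ray reflecting at the bottom interface goes from n = 1.44 toward n = 1.33: no phase shift.
The two reflections differ by half a wavelength.
So the condition for constructive reflection is 2 n t = (m + ½) λ.
λ = 2 n t / (m + ½). The fourth-longest wavelength is m = 3: λ = 2 × 1.44 × 910 / 3.50 = 749 nm.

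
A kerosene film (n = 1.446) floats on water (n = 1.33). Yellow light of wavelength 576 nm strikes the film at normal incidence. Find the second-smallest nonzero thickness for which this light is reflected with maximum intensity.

At the upper boundary (n = 1.0 to n = 1.446) the reflected ray undergoes a half-wave phase shift.
Ray reflecting at the bottom interface goes from n = 1.446 toward n = 1.33: no phase shift.
The two reflections differ by half a wavelength.
For strong reflection here: 2 n t = (m + ½) λ.
The second-smallest nonzero thickness corresponds to m = 1: t = (m + ½) λ / (2 n) = 1.50 × 576 / (2 × 1.446) = 299 nm.

299 nm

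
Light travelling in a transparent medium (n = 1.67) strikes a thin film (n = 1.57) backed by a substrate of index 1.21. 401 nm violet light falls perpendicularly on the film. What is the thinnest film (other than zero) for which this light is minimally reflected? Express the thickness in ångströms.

639 Å

Ray reflecting at the top interface goes from n = 1.67 toward n = 1.57: no phase shift.
Ray reflecting at the bottom interface goes from n = 1.57 toward n = 1.21: no phase shift.
Zero or two π shifts → no net half-wave offset.
With no net inversion, destructive interference in reflection requires 2 n t = (m + ½) λ.
Minimum at m = 0: t = λ / (4 n) = 401 / (4 × 1.57) = 63.9 nm.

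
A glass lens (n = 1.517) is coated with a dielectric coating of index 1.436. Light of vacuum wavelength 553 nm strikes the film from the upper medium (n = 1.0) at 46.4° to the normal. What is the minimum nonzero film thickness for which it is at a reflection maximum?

Ray reflecting at the top interface goes from n = 1.0 toward n = 1.436: a half-wave phase shift.
At the lower boundary (n = 1.436 to n = 1.517) the reflected ray undergoes a half-wave phase shift.
Zero or two π shifts → no net half-wave offset.
So the condition for constructive reflection is 2 n t cos θ_r = m λ.
Snell's law: 1.0 sin 46.4° = 1.436 sin θ_r → sin θ_r = 0.504, cos θ_r = 0.864.
Minimum nonzero at m = 1: t = λ / (2 n cos θ_r) = 553 / (2 × 1.436 × 0.864) = 223 nm.

223 nm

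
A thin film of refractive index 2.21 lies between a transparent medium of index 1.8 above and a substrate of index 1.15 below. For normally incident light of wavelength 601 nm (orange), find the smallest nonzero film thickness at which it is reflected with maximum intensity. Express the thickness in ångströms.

680 Å

Top surface (1.8 → 2.21): reflection off a higher-index medium gives a half-wave phase shift.
Bottom surface (2.21 → 1.15): reflection off a lower-index medium gives no phase shift.
Net: one phase inversion between the two reflected rays.
For maximum reflection here: 2 n t = (m + ½) λ.
Minimum at m = 0: t = λ / (4 n) = 601 / (4 × 2.21) = 68.0 nm.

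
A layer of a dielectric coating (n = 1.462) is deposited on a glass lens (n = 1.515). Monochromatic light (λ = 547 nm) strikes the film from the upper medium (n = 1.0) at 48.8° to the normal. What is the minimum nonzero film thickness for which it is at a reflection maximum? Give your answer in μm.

Top surface (1.0 → 1.462): reflection off a higher-index medium gives a half-wave phase shift.
At the lower boundary (n = 1.462 to n = 1.515) the reflected ray undergoes a half-wave phase shift.
Net: no relative phase inversion (both shifts match).
With no net inversion, constructive interference in reflection requires 2 n t cos θ_r = m λ.
Snell's law: 1.0 sin 48.8° = 1.462 sin θ_r → sin θ_r = 0.515, cos θ_r = 0.857.
Minimum nonzero at m = 1: t = λ / (2 n cos θ_r) = 547 / (2 × 1.462 × 0.857) = 218 nm.

0.218 μm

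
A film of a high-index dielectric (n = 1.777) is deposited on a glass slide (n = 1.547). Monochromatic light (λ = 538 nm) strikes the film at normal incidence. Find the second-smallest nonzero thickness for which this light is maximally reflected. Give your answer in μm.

0.227 μm

Top surface (1.0 → 1.777): reflection off a higher-index medium gives a half-wave phase shift.
At the lower boundary (n = 1.777 to n = 1.547) the reflected ray undergoes no phase shift.
Exactly one π shift → a net half-wave offset.
With one net inversion, constructive interference in reflection requires 2 n t = (m + ½) λ.
The second-smallest nonzero thickness corresponds to m = 1: t = (m + ½) λ / (2 n) = 1.50 × 538 / (2 × 1.777) = 227 nm.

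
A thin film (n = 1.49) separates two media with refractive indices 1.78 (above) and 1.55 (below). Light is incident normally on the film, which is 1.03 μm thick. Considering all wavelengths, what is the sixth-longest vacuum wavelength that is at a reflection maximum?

Top surface (1.78 → 1.49): reflection off a lower-index medium gives no phase shift.
Bottom surface (1.49 → 1.55): reflection off a higher-index medium gives a half-wave phase shift.
Net: one phase inversion between the two reflected rays.
So the condition for constructive reflection is 2 n t = (m + ½) λ.
λ = 2 n t / (m + ½). The sixth-longest wavelength is m = 5: λ = 2 × 1.49 × 1030 / 5.50 = 558 nm.

558 nm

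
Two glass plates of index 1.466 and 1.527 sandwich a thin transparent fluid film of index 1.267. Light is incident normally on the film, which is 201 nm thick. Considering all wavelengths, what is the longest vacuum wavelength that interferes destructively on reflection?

509 nm

Ray reflecting at the top interface goes from n = 1.466 toward n = 1.267: no phase shift.
Ray reflecting at the bottom interface goes from n = 1.267 toward n = 1.527: a half-wave phase shift.
The two reflections differ by half a wavelength.
So the condition for destructive reflection is 2 n t = m λ.
λ = 2 n t / m. The longest wavelength is m = 1: λ = 2 × 1.267 × 201 / 1.00 = 509 nm.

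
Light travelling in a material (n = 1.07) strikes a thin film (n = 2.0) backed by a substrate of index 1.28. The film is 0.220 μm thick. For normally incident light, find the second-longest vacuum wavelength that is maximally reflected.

587 nm

Ray reflecting at the top interface goes from n = 1.07 toward n = 2.0: a half-wave phase shift.
At the lower boundary (n = 2.0 to n = 1.28) the reflected ray undergoes no phase shift.
The two reflections differ by half a wavelength.
With one net inversion, constructive interference in reflection requires 2 n t = (m + ½) λ.
λ = 2 n t / (m + ½). The second-longest wavelength is m = 1: λ = 2 × 2.0 × 220 / 1.50 = 587 nm.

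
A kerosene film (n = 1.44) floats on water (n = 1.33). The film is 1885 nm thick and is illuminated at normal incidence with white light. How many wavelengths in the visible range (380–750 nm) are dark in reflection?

7

At the upper boundary (n = 1.0 to n = 1.44) the reflected ray undergoes a half-wave phase shift.
Bottom surface (1.44 → 1.33): reflection off a lower-index medium gives no phase shift.
Exactly one π shift → a net half-wave offset.
So the condition for destructive reflection is 2 n t = m λ.
λ = 2 n t / m = 5429 / m nm.
m=7: 776 nm (IR); m=8: 679 nm (visible); m=9: 603 nm (visible); m=10: 543 nm (visible); m=11: 494 nm (visible); m=12: 452 nm (visible); m=13: 418 nm (visible); m=14: 388 nm (visible); m=15: 362 nm (UV).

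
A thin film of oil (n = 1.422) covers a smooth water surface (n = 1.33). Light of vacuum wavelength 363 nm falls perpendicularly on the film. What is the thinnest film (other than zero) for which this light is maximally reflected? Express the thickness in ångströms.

638 Å

At the upper boundary (n = 1.0 to n = 1.422) the reflected ray undergoes a half-wave phase shift.
At the lower boundary (n = 1.422 to n = 1.33) the reflected ray undergoes no phase shift.
Net: one phase inversion between the two reflected rays.
For maximum reflection here: 2 n t = (m + ½) λ.
Minimum at m = 0: t = λ / (4 n) = 363 / (4 × 1.422) = 63.8 nm.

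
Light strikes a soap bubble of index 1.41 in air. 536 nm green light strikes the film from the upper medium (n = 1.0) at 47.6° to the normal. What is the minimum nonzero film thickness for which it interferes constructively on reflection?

112 nm

Ray reflecting at the top interface goes from n = 1.0 toward n = 1.41: a half-wave phase shift.
Bottom surface (1.41 → 1.0): reflection off a lower-index medium gives no phase shift.
The two reflections differ by half a wavelength.
With one net inversion, constructive interference in reflection requires 2 n t cos θ_r = (m + ½) λ.
Snell's law: 1.0 sin 47.6° = 1.41 sin θ_r → sin θ_r = 0.524, cos θ_r = 0.852.
Minimum at m = 0: t = λ / (4 n cos θ_r) = 536 / (4 × 1.41 × 0.852) = 112 nm.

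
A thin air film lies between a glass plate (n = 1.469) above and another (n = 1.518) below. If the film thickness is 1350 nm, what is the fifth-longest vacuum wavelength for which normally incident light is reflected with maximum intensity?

600 nm

Top surface (1.469 → 1.0): reflection off a lower-index medium gives no phase shift.
Bottom surface (1.0 → 1.518): reflection off a higher-index medium gives a half-wave phase shift.
The two reflections differ by half a wavelength.
With one net inversion, constructive interference in reflection requires 2 n t = (m + ½) λ.
λ = 2 n t / (m + ½). The fifth-longest wavelength is m = 4: λ = 2 × 1.0 × 1350 / 4.50 = 600 nm.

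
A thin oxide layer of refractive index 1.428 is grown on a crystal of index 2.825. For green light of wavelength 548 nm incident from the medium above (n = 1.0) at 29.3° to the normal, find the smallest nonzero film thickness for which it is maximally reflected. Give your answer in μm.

Top surface (1.0 → 1.428): reflection off a higher-index medium gives a half-wave phase shift.
Ray reflecting at the bottom interface goes from n = 1.428 toward n = 2.825: a half-wave phase shift.
Net: no relative phase inversion (both shifts match).
So the condition for constructive reflection is 2 n t cos θ_r = m λ.
Snell's law: 1.0 sin 29.3° = 1.428 sin θ_r → sin θ_r = 0.343, cos θ_r = 0.939.
Minimum nonzero at m = 1: t = λ / (2 n cos θ_r) = 548 / (2 × 1.428 × 0.939) = 204 nm.

0.204 μm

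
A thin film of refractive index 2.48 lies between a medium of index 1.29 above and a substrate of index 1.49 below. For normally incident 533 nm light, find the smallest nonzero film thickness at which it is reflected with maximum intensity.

53.7 nm

Top surface (1.29 → 2.48): reflection off a higher-index medium gives a half-wave phase shift.
Bottom surface (2.48 → 1.49): reflection off a lower-index medium gives no phase shift.
Exactly one π shift → a net half-wave offset.
For strong reflection here: 2 n t = (m + ½) λ.
Minimum at m = 0: t = λ / (4 n) = 533 / (4 × 2.48) = 53.7 nm.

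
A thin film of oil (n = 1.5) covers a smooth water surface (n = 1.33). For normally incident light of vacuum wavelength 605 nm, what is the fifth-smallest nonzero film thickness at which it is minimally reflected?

1008 nm

Top surface (1.0 → 1.5): reflection off a higher-index medium gives a half-wave phase shift.
Ray reflecting at the bottom interface goes from n = 1.5 toward n = 1.33: no phase shift.
Exactly one π shift → a net half-wave offset.
For weak reflection here: 2 n t = m λ.
The fifth-smallest nonzero thickness corresponds to m = 5: t = m λ / (2 n) = 5.00 × 605 / (2 × 1.5) = 1008 nm.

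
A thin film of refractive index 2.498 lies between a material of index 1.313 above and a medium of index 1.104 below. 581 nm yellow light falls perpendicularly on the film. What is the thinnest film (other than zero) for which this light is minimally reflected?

Top surface (1.313 → 2.498): reflection off a higher-index medium gives a half-wave phase shift.
At the lower boundary (n = 2.498 to n = 1.104) the reflected ray undergoes no phase shift.
The two reflections differ by half a wavelength.
For weak reflection here: 2 n t = m λ.
Minimum nonzero at m = 1: t = λ / (2 n) = 581 / (2 × 2.498) = 116 nm.

116 nm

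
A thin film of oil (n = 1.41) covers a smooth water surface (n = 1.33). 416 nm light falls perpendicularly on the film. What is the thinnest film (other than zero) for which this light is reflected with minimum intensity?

148 nm

Ray reflecting at the top interface goes from n = 1.0 toward n = 1.41: a half-wave phase shift.
Bottom surface (1.41 → 1.33): reflection off a lower-index medium gives no phase shift.
The two reflections differ by half a wavelength.
With one net inversion, destructive interference in reflection requires 2 n t = m λ.
Minimum nonzero at m = 1: t = λ / (2 n) = 416 / (2 × 1.41) = 148 nm.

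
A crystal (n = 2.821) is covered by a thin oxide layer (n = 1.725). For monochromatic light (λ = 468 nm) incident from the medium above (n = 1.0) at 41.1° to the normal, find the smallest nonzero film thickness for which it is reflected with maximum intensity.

Ray reflecting at the top interface goes from n = 1.0 toward n = 1.725: a half-wave phase shift.
Bottom surface (1.725 → 2.821): reflection off a higher-index medium gives a half-wave phase shift.
The two reflections carry the same phase change, so no net offset.
With no net inversion, constructive interference in reflection requires 2 n t cos θ_r = m λ.
Snell's law: 1.0 sin 41.1° = 1.725 sin θ_r → sin θ_r = 0.381, cos θ_r = 0.925.
Minimum nonzero at m = 1: t = λ / (2 n cos θ_r) = 468 / (2 × 1.725 × 0.925) = 147 nm.

147 nm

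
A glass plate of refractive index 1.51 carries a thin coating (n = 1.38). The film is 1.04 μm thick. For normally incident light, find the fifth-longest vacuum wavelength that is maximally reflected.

574 nm

Ray reflecting at the top interface goes from n = 1.0 toward n = 1.38: a half-wave phase shift.
Bottom surface (1.38 → 1.51): reflection off a higher-index medium gives a half-wave phase shift.
The two reflections carry the same phase change, so no net offset.
With no net inversion, constructive interference in reflection requires 2 n t = m λ.
λ = 2 n t / m. The fifth-longest wavelength is m = 5: λ = 2 × 1.38 × 1040 / 5.00 = 574 nm.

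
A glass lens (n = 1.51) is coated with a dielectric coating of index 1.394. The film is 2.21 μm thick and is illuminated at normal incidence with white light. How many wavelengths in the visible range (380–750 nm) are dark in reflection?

8

At the upper boundary (n = 1.0 to n = 1.394) the reflected ray undergoes a half-wave phase shift.
At the lower boundary (n = 1.394 to n = 1.51) the reflected ray undergoes a half-wave phase shift.
The two reflections carry the same phase change, so no net offset.
So the condition for destructive reflection is 2 n t = (m + ½) λ.
λ = 2 n t / (m + ½) = 6161 / (m + ½) nm.
m=7: 822 nm (IR); m=8: 725 nm (visible); m=9: 649 nm (visible); m=10: 587 nm (visible); m=11: 536 nm (visible); m=12: 493 nm (visible); m=13: 456 nm (visible); m=14: 425 nm (visible); m=15: 398 nm (visible); m=16: 373 nm (UV).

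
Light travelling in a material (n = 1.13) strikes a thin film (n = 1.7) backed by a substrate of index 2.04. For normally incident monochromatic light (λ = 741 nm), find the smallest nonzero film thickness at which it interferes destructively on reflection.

109 nm

Ray reflecting at the top interface goes from n = 1.13 toward n = 1.7: a half-wave phase shift.
Ray reflecting at the bottom interface goes from n = 1.7 toward n = 2.04: a half-wave phase shift.
Zero or two π shifts → no net half-wave offset.
For dark reflection here: 2 n t = (m + ½) λ.
Minimum at m = 0: t = λ / (4 n) = 741 / (4 × 1.7) = 109 nm.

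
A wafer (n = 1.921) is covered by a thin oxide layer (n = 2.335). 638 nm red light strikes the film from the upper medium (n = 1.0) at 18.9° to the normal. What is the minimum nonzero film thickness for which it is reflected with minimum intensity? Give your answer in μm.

0.138 μm

Ray reflecting at the top interface goes from n = 1.0 toward n = 2.335: a half-wave phase shift.
Bottom surface (2.335 → 1.921): reflection off a lower-index medium gives no phase shift.
The two reflections differ by half a wavelength.
For minimum reflection here: 2 n t cos θ_r = m λ.
Snell's law: 1.0 sin 18.9° = 2.335 sin θ_r → sin θ_r = 0.139, cos θ_r = 0.990.
Minimum nonzero at m = 1: t = λ / (2 n cos θ_r) = 638 / (2 × 2.335 × 0.990) = 138 nm.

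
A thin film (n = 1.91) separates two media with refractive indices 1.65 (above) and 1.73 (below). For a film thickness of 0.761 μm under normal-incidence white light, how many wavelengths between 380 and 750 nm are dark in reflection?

4

Ray reflecting at the top interface goes from n = 1.65 toward n = 1.91: a half-wave phase shift.
Bottom surface (1.91 → 1.73): reflection off a lower-index medium gives no phase shift.
The two reflections differ by half a wavelength.
So the condition for destructive reflection is 2 n t = m λ.
λ = 2 n t / m = 2907 / m nm.
m=3: 969 nm (IR); m=4: 727 nm (visible); m=5: 581 nm (visible); m=6: 485 nm (visible); m=7: 415 nm (visible); m=8: 363 nm (UV).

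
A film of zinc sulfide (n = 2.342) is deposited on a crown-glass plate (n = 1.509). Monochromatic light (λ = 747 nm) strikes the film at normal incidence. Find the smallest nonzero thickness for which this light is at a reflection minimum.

Ray reflecting at the top interface goes from n = 1.0 toward n = 2.342: a half-wave phase shift.
At the lower boundary (n = 2.342 to n = 1.509) the reflected ray undergoes no phase shift.
The two reflections differ by half a wavelength.
For dark reflection here: 2 n t = m λ.
The smallest nonzero thickness corresponds to m = 1: t = m λ / (2 n) = 1.00 × 747 / (2 × 2.342) = 159 nm.

159 nm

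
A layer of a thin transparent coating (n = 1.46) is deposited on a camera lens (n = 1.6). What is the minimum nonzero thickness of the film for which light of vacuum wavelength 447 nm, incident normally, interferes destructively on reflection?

At the upper boundary (n = 1.0 to n = 1.46) the reflected ray undergoes a half-wave phase shift.
At the lower boundary (n = 1.46 to n = 1.6) the reflected ray undergoes a half-wave phase shift.
Zero or two π shifts → no net half-wave offset.
With no net inversion, destructive interference in reflection requires 2 n t = (m + ½) λ.
Minimum at m = 0: t = λ / (4 n) = 447 / (4 × 1.46) = 76.5 nm.

76.5 nm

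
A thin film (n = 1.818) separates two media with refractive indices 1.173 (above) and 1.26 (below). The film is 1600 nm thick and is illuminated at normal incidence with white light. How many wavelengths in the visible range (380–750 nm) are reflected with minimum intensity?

Top surface (1.173 → 1.818): reflection off a higher-index medium gives a half-wave phase shift.
Ray reflecting at the bottom interface goes from n = 1.818 toward n = 1.26: no phase shift.
Net: one phase inversion between the two reflected rays.
For minimum reflection here: 2 n t = m λ.
λ = 2 n t / m = 5818 / m nm.
m=7: 831 nm (IR); m=8: 727 nm (visible); m=9: 646 nm (visible); m=10: 582 nm (visible); m=11: 529 nm (visible); m=12: 485 nm (visible); m=13: 448 nm (visible); m=14: 416 nm (visible); m=15: 388 nm (visible); m=16: 364 nm (UV).

8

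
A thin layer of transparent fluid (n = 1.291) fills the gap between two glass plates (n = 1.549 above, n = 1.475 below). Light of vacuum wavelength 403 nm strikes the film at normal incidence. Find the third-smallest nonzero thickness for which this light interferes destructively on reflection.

468 nm

Ray reflecting at the top interface goes from n = 1.549 toward n = 1.291: no phase shift.
Bottom surface (1.291 → 1.475): reflection off a higher-index medium gives a half-wave phase shift.
Exactly one π shift → a net half-wave offset.
With one net inversion, destructive interference in reflection requires 2 n t = m λ.
The third-smallest nonzero thickness corresponds to m = 3: t = m λ / (2 n) = 3.00 × 403 / (2 × 1.291) = 468 nm.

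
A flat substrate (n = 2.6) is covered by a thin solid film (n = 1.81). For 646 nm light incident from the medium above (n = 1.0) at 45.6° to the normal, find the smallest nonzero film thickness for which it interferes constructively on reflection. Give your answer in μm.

At the upper boundary (n = 1.0 to n = 1.81) the reflected ray undergoes a half-wave phase shift.
At the lower boundary (n = 1.81 to n = 2.6) the reflected ray undergoes a half-wave phase shift.
The two reflections carry the same phase change, so no net offset.
So the condition for constructive reflection is 2 n t cos θ_r = m λ.
Snell's law: 1.0 sin 45.6° = 1.81 sin θ_r → sin θ_r = 0.395, cos θ_r = 0.919.
Minimum nonzero at m = 1: t = λ / (2 n cos θ_r) = 646 / (2 × 1.81 × 0.919) = 194 nm.

0.194 μm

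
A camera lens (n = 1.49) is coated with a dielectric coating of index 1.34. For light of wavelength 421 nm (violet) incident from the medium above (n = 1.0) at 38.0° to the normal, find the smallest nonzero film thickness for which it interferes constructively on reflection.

177 nm

Ray reflecting at the top interface goes from n = 1.0 toward n = 1.34: a half-wave phase shift.
Ray reflecting at the bottom interface goes from n = 1.34 toward n = 1.49: a half-wave phase shift.
The two reflections carry the same phase change, so no net offset.
For bright reflection here: 2 n t cos θ_r = m λ.
Snell's law: 1.0 sin 38.0° = 1.34 sin θ_r → sin θ_r = 0.459, cos θ_r = 0.888.
Minimum nonzero at m = 1: t = λ / (2 n cos θ_r) = 421 / (2 × 1.34 × 0.888) = 177 nm.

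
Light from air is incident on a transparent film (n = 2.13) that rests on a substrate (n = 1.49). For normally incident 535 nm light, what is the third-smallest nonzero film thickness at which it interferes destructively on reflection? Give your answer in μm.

0.377 μm

Top surface (1.0 → 2.13): reflection off a higher-index medium gives a half-wave phase shift.
Ray reflecting at the bottom interface goes from n = 2.13 toward n = 1.49: no phase shift.
The two reflections differ by half a wavelength.
With one net inversion, destructive interference in reflection requires 2 n t = m λ.
The third-smallest nonzero thickness corresponds to m = 3: t = m λ / (2 n) = 3.00 × 535 / (2 × 2.13) = 377 nm.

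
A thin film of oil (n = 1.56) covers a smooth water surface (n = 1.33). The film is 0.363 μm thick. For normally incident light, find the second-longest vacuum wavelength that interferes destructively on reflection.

At the upper boundary (n = 1.0 to n = 1.56) the reflected ray undergoes a half-wave phase shift.
Ray reflecting at the bottom interface goes from n = 1.56 toward n = 1.33: no phase shift.
Exactly one π shift → a net half-wave offset.
So the condition for destructive reflection is 2 n t = m λ.
λ = 2 n t / m. The second-longest wavelength is m = 2: λ = 2 × 1.56 × 363 / 2.00 = 566 nm.

566 nm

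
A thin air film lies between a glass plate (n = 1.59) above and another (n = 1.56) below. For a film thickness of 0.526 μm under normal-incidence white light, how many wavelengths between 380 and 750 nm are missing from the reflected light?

1

At the upper boundary (n = 1.59 to n = 1.0) the reflected ray undergoes no phase shift.
Bottom surface (1.0 → 1.56): reflection off a higher-index medium gives a half-wave phase shift.
Net: one phase inversion between the two reflected rays.
So the condition for destructive reflection is 2 n t = m λ.
λ = 2 n t / m = 1052 / m nm.
m=1: 1052 nm (IR); m=2: 526 nm (visible); m=3: 351 nm (UV).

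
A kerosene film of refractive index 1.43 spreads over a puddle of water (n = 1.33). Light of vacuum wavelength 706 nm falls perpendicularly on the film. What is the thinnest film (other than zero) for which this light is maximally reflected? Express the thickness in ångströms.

Top surface (1.0 → 1.43): reflection off a higher-index medium gives a half-wave phase shift.
At the lower boundary (n = 1.43 to n = 1.33) the reflected ray undergoes no phase shift.
Exactly one π shift → a net half-wave offset.
With one net inversion, constructive interference in reflection requires 2 n t = (m + ½) λ.
Minimum at m = 0: t = λ / (4 n) = 706 / (4 × 1.43) = 123 nm.

1234 Å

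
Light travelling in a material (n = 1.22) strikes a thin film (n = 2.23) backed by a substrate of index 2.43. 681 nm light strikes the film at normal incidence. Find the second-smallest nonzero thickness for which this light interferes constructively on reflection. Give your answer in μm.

Ray reflecting at the top interface goes from n = 1.22 toward n = 2.23: a half-wave phase shift.
Ray reflecting at the bottom interface goes from n = 2.23 toward n = 2.43: a half-wave phase shift.
Net: no relative phase inversion (both shifts match).
So the condition for constructive reflection is 2 n t = m λ.
The second-smallest nonzero thickness corresponds to m = 2: t = m λ / (2 n) = 2.00 × 681 / (2 × 2.23) = 305 nm.

0.305 μm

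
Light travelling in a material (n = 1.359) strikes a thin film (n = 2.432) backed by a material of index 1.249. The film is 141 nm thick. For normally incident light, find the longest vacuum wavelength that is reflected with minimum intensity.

686 nm

Top surface (1.359 → 2.432): reflection off a higher-index medium gives a half-wave phase shift.
At the lower boundary (n = 2.432 to n = 1.249) the reflected ray undergoes no phase shift.
Exactly one π shift → a net half-wave offset.
With one net inversion, destructive interference in reflection requires 2 n t = m λ.
λ = 2 n t / m. The longest wavelength is m = 1: λ = 2 × 2.432 × 141 / 1.00 = 686 nm.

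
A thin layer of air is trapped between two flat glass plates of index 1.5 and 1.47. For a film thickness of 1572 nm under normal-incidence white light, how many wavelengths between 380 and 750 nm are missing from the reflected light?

4

Ray reflecting at the top interface goes from n = 1.5 toward n = 1.0: no phase shift.
Bottom surface (1.0 → 1.47): reflection off a higher-index medium gives a half-wave phase shift.
Exactly one π shift → a net half-wave offset.
So the condition for destructive reflection is 2 n t = m λ.
λ = 2 n t / m = 3144 / m nm.
m=4: 786 nm (IR); m=5: 629 nm (visible); m=6: 524 nm (visible); m=7: 449 nm (visible); m=8: 393 nm (visible); m=9: 349 nm (UV).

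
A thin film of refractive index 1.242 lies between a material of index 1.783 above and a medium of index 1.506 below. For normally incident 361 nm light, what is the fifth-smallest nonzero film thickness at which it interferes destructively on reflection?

Top surface (1.783 → 1.242): reflection off a lower-index medium gives no phase shift.
Bottom surface (1.242 → 1.506): reflection off a higher-index medium gives a half-wave phase shift.
The two reflections differ by half a wavelength.
So the condition for destructive reflection is 2 n t = m λ.
The fifth-smallest nonzero thickness corresponds to m = 5: t = m λ / (2 n) = 5.00 × 361 / (2 × 1.242) = 727 nm.

727 nm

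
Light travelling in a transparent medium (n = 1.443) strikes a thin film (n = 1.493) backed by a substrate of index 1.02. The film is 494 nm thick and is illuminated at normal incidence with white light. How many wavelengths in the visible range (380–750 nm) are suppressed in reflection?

2

At the upper boundary (n = 1.443 to n = 1.493) the reflected ray undergoes a half-wave phase shift.
Ray reflecting at the bottom interface goes from n = 1.493 toward n = 1.02: no phase shift.
Net: one phase inversion between the two reflected rays.
For dark reflection here: 2 n t = m λ.
λ = 2 n t / m = 1475 / m nm.
m=1: 1475 nm (IR); m=2: 738 nm (visible); m=3: 492 nm (visible); m=4: 369 nm (UV).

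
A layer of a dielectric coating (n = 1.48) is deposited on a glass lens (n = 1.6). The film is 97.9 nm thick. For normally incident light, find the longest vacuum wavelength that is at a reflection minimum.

At the upper boundary (n = 1.0 to n = 1.48) the reflected ray undergoes a half-wave phase shift.
Bottom surface (1.48 → 1.6): reflection off a higher-index medium gives a half-wave phase shift.
Zero or two π shifts → no net half-wave offset.
For weak reflection here: 2 n t = (m + ½) λ.
λ = 2 n t / (m + ½). The longest wavelength is m = 0: λ = 2 × 1.48 × 97.9 / 0.500 = 580 nm.

580 nm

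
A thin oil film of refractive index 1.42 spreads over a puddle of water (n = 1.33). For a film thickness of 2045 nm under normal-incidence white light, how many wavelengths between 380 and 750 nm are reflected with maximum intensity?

7

Ray reflecting at the top interface goes from n = 1.0 toward n = 1.42: a half-wave phase shift.
Bottom surface (1.42 → 1.33): reflection off a lower-index medium gives no phase shift.
Exactly one π shift → a net half-wave offset.
For strong reflection here: 2 n t = (m + ½) λ.
λ = 2 n t / (m + ½) = 5808 / (m + ½) nm.
m=7: 774 nm (IR); m=8: 683 nm (visible); m=9: 611 nm (visible); m=10: 553 nm (visible); m=11: 505 nm (visible); m=12: 465 nm (visible); m=13: 430 nm (visible); m=14: 401 nm (visible); m=15: 375 nm (UV).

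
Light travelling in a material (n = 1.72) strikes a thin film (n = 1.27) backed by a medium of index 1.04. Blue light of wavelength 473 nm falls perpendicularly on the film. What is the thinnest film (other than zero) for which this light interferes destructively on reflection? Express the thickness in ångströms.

931 Å

Ray reflecting at the top interface goes from n = 1.72 toward n = 1.27: no phase shift.
Bottom surface (1.27 → 1.04): reflection off a lower-index medium gives no phase shift.
The two reflections carry the same phase change, so no net offset.
For dark reflection here: 2 n t = (m + ½) λ.
Minimum at m = 0: t = λ / (4 n) = 473 / (4 × 1.27) = 93.1 nm.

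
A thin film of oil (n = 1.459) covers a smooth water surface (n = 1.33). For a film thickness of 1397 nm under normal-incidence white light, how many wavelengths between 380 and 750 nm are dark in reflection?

5

At the upper boundary (n = 1.0 to n = 1.459) the reflected ray undergoes a half-wave phase shift.
Ray reflecting at the bottom interface goes from n = 1.459 toward n = 1.33: no phase shift.
The two reflections differ by half a wavelength.
With one net inversion, destructive interference in reflection requires 2 n t = m λ.
λ = 2 n t / m = 4076 / m nm.
m=5: 815 nm (IR); m=6: 679 nm (visible); m=7: 582 nm (visible); m=8: 510 nm (visible); m=9: 453 nm (visible); m=10: 408 nm (visible); m=11: 371 nm (UV).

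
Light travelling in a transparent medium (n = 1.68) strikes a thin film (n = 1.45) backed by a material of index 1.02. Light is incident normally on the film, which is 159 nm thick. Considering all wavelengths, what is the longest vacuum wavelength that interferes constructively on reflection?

461 nm

Top surface (1.68 → 1.45): reflection off a lower-index medium gives no phase shift.
Bottom surface (1.45 → 1.02): reflection off a lower-index medium gives no phase shift.
The two reflections carry the same phase change, so no net offset.
With no net inversion, constructive interference in reflection requires 2 n t = m λ.
λ = 2 n t / m. The longest wavelength is m = 1: λ = 2 × 1.45 × 159 / 1.00 = 461 nm.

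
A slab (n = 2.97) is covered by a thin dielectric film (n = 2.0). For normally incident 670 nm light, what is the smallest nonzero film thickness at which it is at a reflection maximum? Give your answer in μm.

Ray reflecting at the top interface goes from n = 1.0 toward n = 2.0: a half-wave phase shift.
Ray reflecting at the bottom interface goes from n = 2.0 toward n = 2.97: a half-wave phase shift.
Net: no relative phase inversion (both shifts match).
For bright reflection here: 2 n t = m λ.
The smallest nonzero thickness corresponds to m = 1: t = m λ / (2 n) = 1.00 × 670 / (2 × 2.0) = 168 nm.

0.168 μm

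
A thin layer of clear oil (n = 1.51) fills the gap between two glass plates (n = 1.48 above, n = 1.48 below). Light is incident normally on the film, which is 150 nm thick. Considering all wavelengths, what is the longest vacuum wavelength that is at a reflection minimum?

At the upper boundary (n = 1.48 to n = 1.51) the reflected ray undergoes a half-wave phase shift.
Bottom surface (1.51 → 1.48): reflection off a lower-index medium gives no phase shift.
Net: one phase inversion between the two reflected rays.
For weak reflection here: 2 n t = m λ.
λ = 2 n t / m. The longest wavelength is m = 1: λ = 2 × 1.51 × 150 / 1.00 = 453 nm.

453 nm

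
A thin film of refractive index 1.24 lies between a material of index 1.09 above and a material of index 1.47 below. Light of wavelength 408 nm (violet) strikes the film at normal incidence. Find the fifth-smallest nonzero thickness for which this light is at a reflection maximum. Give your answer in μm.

Ray reflecting at the top interface goes from n = 1.09 toward n = 1.24: a half-wave phase shift.
Ray reflecting at the bottom interface goes from n = 1.24 toward n = 1.47: a half-wave phase shift.
The two reflections carry the same phase change, so no net offset.
So the condition for constructive reflection is 2 n t = m λ.
The fifth-smallest nonzero thickness corresponds to m = 5: t = m λ / (2 n) = 5.00 × 408 / (2 × 1.24) = 823 nm.

0.823 μm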